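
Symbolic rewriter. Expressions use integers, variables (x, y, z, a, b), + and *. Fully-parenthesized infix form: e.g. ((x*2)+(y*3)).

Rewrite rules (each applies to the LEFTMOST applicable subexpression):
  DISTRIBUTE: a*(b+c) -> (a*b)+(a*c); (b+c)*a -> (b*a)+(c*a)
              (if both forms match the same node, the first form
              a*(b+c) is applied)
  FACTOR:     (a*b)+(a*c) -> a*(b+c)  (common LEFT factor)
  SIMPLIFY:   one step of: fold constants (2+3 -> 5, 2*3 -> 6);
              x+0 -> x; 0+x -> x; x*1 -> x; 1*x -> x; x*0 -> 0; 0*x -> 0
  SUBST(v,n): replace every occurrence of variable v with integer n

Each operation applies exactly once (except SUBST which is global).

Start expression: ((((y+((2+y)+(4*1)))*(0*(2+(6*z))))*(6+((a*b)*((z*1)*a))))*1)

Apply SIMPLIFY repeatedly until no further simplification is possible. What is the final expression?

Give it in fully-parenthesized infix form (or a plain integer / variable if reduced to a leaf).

Start: ((((y+((2+y)+(4*1)))*(0*(2+(6*z))))*(6+((a*b)*((z*1)*a))))*1)
Step 1: at root: ((((y+((2+y)+(4*1)))*(0*(2+(6*z))))*(6+((a*b)*((z*1)*a))))*1) -> (((y+((2+y)+(4*1)))*(0*(2+(6*z))))*(6+((a*b)*((z*1)*a)))); overall: ((((y+((2+y)+(4*1)))*(0*(2+(6*z))))*(6+((a*b)*((z*1)*a))))*1) -> (((y+((2+y)+(4*1)))*(0*(2+(6*z))))*(6+((a*b)*((z*1)*a))))
Step 2: at LLRR: (4*1) -> 4; overall: (((y+((2+y)+(4*1)))*(0*(2+(6*z))))*(6+((a*b)*((z*1)*a)))) -> (((y+((2+y)+4))*(0*(2+(6*z))))*(6+((a*b)*((z*1)*a))))
Step 3: at LR: (0*(2+(6*z))) -> 0; overall: (((y+((2+y)+4))*(0*(2+(6*z))))*(6+((a*b)*((z*1)*a)))) -> (((y+((2+y)+4))*0)*(6+((a*b)*((z*1)*a))))
Step 4: at L: ((y+((2+y)+4))*0) -> 0; overall: (((y+((2+y)+4))*0)*(6+((a*b)*((z*1)*a)))) -> (0*(6+((a*b)*((z*1)*a))))
Step 5: at root: (0*(6+((a*b)*((z*1)*a)))) -> 0; overall: (0*(6+((a*b)*((z*1)*a)))) -> 0
Fixed point: 0

Answer: 0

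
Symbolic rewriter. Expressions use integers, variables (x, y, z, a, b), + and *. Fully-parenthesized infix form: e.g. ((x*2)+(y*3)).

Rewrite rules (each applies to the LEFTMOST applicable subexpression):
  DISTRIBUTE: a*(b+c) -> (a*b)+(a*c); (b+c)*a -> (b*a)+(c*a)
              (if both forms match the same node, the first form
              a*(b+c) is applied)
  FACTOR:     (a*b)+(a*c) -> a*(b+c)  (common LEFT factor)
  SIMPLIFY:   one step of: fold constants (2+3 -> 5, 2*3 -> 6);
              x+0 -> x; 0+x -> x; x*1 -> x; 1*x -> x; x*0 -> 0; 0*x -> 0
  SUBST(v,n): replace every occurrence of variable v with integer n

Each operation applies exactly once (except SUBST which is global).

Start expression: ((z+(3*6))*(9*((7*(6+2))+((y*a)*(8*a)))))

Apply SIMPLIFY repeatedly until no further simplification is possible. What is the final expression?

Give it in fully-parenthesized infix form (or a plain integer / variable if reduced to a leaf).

Answer: ((z+18)*(9*(56+((y*a)*(8*a)))))

Derivation:
Start: ((z+(3*6))*(9*((7*(6+2))+((y*a)*(8*a)))))
Step 1: at LR: (3*6) -> 18; overall: ((z+(3*6))*(9*((7*(6+2))+((y*a)*(8*a))))) -> ((z+18)*(9*((7*(6+2))+((y*a)*(8*a)))))
Step 2: at RRLR: (6+2) -> 8; overall: ((z+18)*(9*((7*(6+2))+((y*a)*(8*a))))) -> ((z+18)*(9*((7*8)+((y*a)*(8*a)))))
Step 3: at RRL: (7*8) -> 56; overall: ((z+18)*(9*((7*8)+((y*a)*(8*a))))) -> ((z+18)*(9*(56+((y*a)*(8*a)))))
Fixed point: ((z+18)*(9*(56+((y*a)*(8*a)))))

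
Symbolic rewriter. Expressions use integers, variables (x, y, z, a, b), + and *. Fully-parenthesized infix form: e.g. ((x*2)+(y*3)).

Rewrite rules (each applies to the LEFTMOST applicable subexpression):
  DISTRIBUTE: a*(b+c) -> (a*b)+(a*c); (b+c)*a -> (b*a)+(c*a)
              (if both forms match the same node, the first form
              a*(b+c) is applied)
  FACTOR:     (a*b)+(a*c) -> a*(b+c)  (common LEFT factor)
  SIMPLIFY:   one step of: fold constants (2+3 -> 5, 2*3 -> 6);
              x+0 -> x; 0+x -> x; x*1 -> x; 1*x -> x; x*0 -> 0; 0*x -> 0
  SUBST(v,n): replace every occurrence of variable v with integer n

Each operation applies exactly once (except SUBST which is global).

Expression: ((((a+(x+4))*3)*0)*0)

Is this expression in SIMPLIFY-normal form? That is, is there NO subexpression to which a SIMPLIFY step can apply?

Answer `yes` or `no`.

Expression: ((((a+(x+4))*3)*0)*0)
Scanning for simplifiable subexpressions (pre-order)...
  at root: ((((a+(x+4))*3)*0)*0) (SIMPLIFIABLE)
  at L: (((a+(x+4))*3)*0) (SIMPLIFIABLE)
  at LL: ((a+(x+4))*3) (not simplifiable)
  at LLL: (a+(x+4)) (not simplifiable)
  at LLLR: (x+4) (not simplifiable)
Found simplifiable subexpr at path root: ((((a+(x+4))*3)*0)*0)
One SIMPLIFY step would give: 0
-> NOT in normal form.

Answer: no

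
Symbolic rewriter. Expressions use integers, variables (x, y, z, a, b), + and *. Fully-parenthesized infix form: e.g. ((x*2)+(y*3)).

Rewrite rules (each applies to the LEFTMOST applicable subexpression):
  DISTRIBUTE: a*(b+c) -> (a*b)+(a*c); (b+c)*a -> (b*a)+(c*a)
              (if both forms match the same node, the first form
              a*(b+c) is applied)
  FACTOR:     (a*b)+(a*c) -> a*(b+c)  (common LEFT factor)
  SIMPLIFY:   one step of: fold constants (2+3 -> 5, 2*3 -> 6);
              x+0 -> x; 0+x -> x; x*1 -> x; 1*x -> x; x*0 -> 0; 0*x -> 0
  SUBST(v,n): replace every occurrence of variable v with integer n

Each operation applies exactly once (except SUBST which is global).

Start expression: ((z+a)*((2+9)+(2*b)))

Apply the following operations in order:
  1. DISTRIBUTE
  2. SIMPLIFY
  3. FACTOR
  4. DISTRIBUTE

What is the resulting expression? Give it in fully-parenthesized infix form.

Start: ((z+a)*((2+9)+(2*b)))
Apply DISTRIBUTE at root (target: ((z+a)*((2+9)+(2*b)))): ((z+a)*((2+9)+(2*b))) -> (((z+a)*(2+9))+((z+a)*(2*b)))
Apply SIMPLIFY at LR (target: (2+9)): (((z+a)*(2+9))+((z+a)*(2*b))) -> (((z+a)*11)+((z+a)*(2*b)))
Apply FACTOR at root (target: (((z+a)*11)+((z+a)*(2*b)))): (((z+a)*11)+((z+a)*(2*b))) -> ((z+a)*(11+(2*b)))
Apply DISTRIBUTE at root (target: ((z+a)*(11+(2*b)))): ((z+a)*(11+(2*b))) -> (((z+a)*11)+((z+a)*(2*b)))

Answer: (((z+a)*11)+((z+a)*(2*b)))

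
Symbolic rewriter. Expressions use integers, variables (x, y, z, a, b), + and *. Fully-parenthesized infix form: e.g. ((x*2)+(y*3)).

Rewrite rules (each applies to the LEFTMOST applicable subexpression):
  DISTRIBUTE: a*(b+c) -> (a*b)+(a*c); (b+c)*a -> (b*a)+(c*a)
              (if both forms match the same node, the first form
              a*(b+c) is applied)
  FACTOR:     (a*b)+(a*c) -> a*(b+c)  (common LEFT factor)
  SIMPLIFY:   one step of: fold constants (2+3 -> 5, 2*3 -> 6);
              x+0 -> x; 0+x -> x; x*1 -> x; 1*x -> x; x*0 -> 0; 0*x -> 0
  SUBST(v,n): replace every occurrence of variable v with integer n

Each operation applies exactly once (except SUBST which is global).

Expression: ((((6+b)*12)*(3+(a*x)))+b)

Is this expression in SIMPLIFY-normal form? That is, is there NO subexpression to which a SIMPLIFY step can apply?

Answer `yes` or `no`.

Answer: yes

Derivation:
Expression: ((((6+b)*12)*(3+(a*x)))+b)
Scanning for simplifiable subexpressions (pre-order)...
  at root: ((((6+b)*12)*(3+(a*x)))+b) (not simplifiable)
  at L: (((6+b)*12)*(3+(a*x))) (not simplifiable)
  at LL: ((6+b)*12) (not simplifiable)
  at LLL: (6+b) (not simplifiable)
  at LR: (3+(a*x)) (not simplifiable)
  at LRR: (a*x) (not simplifiable)
Result: no simplifiable subexpression found -> normal form.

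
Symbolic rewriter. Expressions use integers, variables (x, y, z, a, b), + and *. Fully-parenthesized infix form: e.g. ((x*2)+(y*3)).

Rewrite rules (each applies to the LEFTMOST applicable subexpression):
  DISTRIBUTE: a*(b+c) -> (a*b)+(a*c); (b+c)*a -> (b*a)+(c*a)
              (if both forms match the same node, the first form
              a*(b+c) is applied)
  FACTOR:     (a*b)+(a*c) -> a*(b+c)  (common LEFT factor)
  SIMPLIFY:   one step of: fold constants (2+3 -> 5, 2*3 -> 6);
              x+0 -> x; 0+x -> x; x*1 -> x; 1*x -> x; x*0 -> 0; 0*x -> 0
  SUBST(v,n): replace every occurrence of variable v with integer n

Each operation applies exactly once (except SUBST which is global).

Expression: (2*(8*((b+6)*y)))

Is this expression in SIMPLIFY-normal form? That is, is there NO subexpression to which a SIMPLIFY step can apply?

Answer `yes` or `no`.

Expression: (2*(8*((b+6)*y)))
Scanning for simplifiable subexpressions (pre-order)...
  at root: (2*(8*((b+6)*y))) (not simplifiable)
  at R: (8*((b+6)*y)) (not simplifiable)
  at RR: ((b+6)*y) (not simplifiable)
  at RRL: (b+6) (not simplifiable)
Result: no simplifiable subexpression found -> normal form.

Answer: yes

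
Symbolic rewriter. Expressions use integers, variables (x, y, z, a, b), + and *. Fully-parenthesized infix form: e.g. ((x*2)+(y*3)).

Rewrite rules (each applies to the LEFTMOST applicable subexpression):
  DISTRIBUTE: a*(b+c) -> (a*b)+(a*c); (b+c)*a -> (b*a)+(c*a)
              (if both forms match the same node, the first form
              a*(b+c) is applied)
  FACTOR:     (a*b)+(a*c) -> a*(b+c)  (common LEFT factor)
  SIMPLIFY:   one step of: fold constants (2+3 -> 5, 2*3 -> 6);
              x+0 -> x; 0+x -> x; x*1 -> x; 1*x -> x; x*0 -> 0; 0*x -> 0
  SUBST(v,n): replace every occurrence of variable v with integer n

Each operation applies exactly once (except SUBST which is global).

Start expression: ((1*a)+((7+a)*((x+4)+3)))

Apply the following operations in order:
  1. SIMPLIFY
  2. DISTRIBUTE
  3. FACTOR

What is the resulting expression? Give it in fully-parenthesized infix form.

Answer: (a+((7+a)*((x+4)+3)))

Derivation:
Start: ((1*a)+((7+a)*((x+4)+3)))
Apply SIMPLIFY at L (target: (1*a)): ((1*a)+((7+a)*((x+4)+3))) -> (a+((7+a)*((x+4)+3)))
Apply DISTRIBUTE at R (target: ((7+a)*((x+4)+3))): (a+((7+a)*((x+4)+3))) -> (a+(((7+a)*(x+4))+((7+a)*3)))
Apply FACTOR at R (target: (((7+a)*(x+4))+((7+a)*3))): (a+(((7+a)*(x+4))+((7+a)*3))) -> (a+((7+a)*((x+4)+3)))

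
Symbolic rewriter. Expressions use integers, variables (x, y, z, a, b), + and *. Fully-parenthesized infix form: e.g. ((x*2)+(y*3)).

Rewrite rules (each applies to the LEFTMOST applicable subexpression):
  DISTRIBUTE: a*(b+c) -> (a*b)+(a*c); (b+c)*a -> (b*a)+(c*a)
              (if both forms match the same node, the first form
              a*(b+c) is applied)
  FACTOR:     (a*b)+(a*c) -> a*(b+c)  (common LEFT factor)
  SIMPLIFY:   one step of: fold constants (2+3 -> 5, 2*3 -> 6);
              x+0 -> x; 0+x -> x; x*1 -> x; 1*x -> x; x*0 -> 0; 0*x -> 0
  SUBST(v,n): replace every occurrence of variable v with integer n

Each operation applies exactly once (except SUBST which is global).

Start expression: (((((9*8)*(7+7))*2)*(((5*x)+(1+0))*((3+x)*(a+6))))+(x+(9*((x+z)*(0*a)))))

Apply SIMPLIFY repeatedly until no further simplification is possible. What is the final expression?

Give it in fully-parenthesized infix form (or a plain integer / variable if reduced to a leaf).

Start: (((((9*8)*(7+7))*2)*(((5*x)+(1+0))*((3+x)*(a+6))))+(x+(9*((x+z)*(0*a)))))
Step 1: at LLLL: (9*8) -> 72; overall: (((((9*8)*(7+7))*2)*(((5*x)+(1+0))*((3+x)*(a+6))))+(x+(9*((x+z)*(0*a))))) -> ((((72*(7+7))*2)*(((5*x)+(1+0))*((3+x)*(a+6))))+(x+(9*((x+z)*(0*a)))))
Step 2: at LLLR: (7+7) -> 14; overall: ((((72*(7+7))*2)*(((5*x)+(1+0))*((3+x)*(a+6))))+(x+(9*((x+z)*(0*a))))) -> ((((72*14)*2)*(((5*x)+(1+0))*((3+x)*(a+6))))+(x+(9*((x+z)*(0*a)))))
Step 3: at LLL: (72*14) -> 1008; overall: ((((72*14)*2)*(((5*x)+(1+0))*((3+x)*(a+6))))+(x+(9*((x+z)*(0*a))))) -> (((1008*2)*(((5*x)+(1+0))*((3+x)*(a+6))))+(x+(9*((x+z)*(0*a)))))
Step 4: at LL: (1008*2) -> 2016; overall: (((1008*2)*(((5*x)+(1+0))*((3+x)*(a+6))))+(x+(9*((x+z)*(0*a))))) -> ((2016*(((5*x)+(1+0))*((3+x)*(a+6))))+(x+(9*((x+z)*(0*a)))))
Step 5: at LRLR: (1+0) -> 1; overall: ((2016*(((5*x)+(1+0))*((3+x)*(a+6))))+(x+(9*((x+z)*(0*a))))) -> ((2016*(((5*x)+1)*((3+x)*(a+6))))+(x+(9*((x+z)*(0*a)))))
Step 6: at RRRR: (0*a) -> 0; overall: ((2016*(((5*x)+1)*((3+x)*(a+6))))+(x+(9*((x+z)*(0*a))))) -> ((2016*(((5*x)+1)*((3+x)*(a+6))))+(x+(9*((x+z)*0))))
Step 7: at RRR: ((x+z)*0) -> 0; overall: ((2016*(((5*x)+1)*((3+x)*(a+6))))+(x+(9*((x+z)*0)))) -> ((2016*(((5*x)+1)*((3+x)*(a+6))))+(x+(9*0)))
Step 8: at RR: (9*0) -> 0; overall: ((2016*(((5*x)+1)*((3+x)*(a+6))))+(x+(9*0))) -> ((2016*(((5*x)+1)*((3+x)*(a+6))))+(x+0))
Step 9: at R: (x+0) -> x; overall: ((2016*(((5*x)+1)*((3+x)*(a+6))))+(x+0)) -> ((2016*(((5*x)+1)*((3+x)*(a+6))))+x)
Fixed point: ((2016*(((5*x)+1)*((3+x)*(a+6))))+x)

Answer: ((2016*(((5*x)+1)*((3+x)*(a+6))))+x)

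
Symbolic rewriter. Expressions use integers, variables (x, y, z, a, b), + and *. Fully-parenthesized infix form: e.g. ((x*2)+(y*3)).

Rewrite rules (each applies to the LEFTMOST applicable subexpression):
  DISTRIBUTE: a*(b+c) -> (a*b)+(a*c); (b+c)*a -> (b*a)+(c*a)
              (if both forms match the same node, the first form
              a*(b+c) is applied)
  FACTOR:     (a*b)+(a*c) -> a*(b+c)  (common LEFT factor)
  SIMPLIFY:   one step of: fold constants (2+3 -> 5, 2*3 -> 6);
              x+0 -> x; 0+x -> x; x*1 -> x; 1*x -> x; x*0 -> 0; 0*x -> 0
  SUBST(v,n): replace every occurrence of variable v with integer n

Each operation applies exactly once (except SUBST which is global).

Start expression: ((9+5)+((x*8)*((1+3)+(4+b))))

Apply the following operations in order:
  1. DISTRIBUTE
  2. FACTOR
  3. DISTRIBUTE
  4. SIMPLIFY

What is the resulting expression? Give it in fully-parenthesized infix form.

Start: ((9+5)+((x*8)*((1+3)+(4+b))))
Apply DISTRIBUTE at R (target: ((x*8)*((1+3)+(4+b)))): ((9+5)+((x*8)*((1+3)+(4+b)))) -> ((9+5)+(((x*8)*(1+3))+((x*8)*(4+b))))
Apply FACTOR at R (target: (((x*8)*(1+3))+((x*8)*(4+b)))): ((9+5)+(((x*8)*(1+3))+((x*8)*(4+b)))) -> ((9+5)+((x*8)*((1+3)+(4+b))))
Apply DISTRIBUTE at R (target: ((x*8)*((1+3)+(4+b)))): ((9+5)+((x*8)*((1+3)+(4+b)))) -> ((9+5)+(((x*8)*(1+3))+((x*8)*(4+b))))
Apply SIMPLIFY at L (target: (9+5)): ((9+5)+(((x*8)*(1+3))+((x*8)*(4+b)))) -> (14+(((x*8)*(1+3))+((x*8)*(4+b))))

Answer: (14+(((x*8)*(1+3))+((x*8)*(4+b))))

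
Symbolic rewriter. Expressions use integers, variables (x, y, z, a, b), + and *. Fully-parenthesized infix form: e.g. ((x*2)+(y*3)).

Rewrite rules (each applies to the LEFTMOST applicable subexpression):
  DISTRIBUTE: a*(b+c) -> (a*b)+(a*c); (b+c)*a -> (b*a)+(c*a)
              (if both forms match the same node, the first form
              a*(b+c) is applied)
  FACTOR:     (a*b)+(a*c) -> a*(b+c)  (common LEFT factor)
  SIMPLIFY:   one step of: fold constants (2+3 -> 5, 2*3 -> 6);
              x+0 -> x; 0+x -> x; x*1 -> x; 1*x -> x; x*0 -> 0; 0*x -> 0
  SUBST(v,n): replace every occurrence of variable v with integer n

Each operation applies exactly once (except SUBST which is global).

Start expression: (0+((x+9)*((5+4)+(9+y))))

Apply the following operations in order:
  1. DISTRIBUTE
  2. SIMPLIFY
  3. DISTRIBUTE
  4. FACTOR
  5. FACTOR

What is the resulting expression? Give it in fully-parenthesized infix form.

Answer: ((x+9)*((5+4)+(9+y)))

Derivation:
Start: (0+((x+9)*((5+4)+(9+y))))
Apply DISTRIBUTE at R (target: ((x+9)*((5+4)+(9+y)))): (0+((x+9)*((5+4)+(9+y)))) -> (0+(((x+9)*(5+4))+((x+9)*(9+y))))
Apply SIMPLIFY at root (target: (0+(((x+9)*(5+4))+((x+9)*(9+y))))): (0+(((x+9)*(5+4))+((x+9)*(9+y)))) -> (((x+9)*(5+4))+((x+9)*(9+y)))
Apply DISTRIBUTE at L (target: ((x+9)*(5+4))): (((x+9)*(5+4))+((x+9)*(9+y))) -> ((((x+9)*5)+((x+9)*4))+((x+9)*(9+y)))
Apply FACTOR at L (target: (((x+9)*5)+((x+9)*4))): ((((x+9)*5)+((x+9)*4))+((x+9)*(9+y))) -> (((x+9)*(5+4))+((x+9)*(9+y)))
Apply FACTOR at root (target: (((x+9)*(5+4))+((x+9)*(9+y)))): (((x+9)*(5+4))+((x+9)*(9+y))) -> ((x+9)*((5+4)+(9+y)))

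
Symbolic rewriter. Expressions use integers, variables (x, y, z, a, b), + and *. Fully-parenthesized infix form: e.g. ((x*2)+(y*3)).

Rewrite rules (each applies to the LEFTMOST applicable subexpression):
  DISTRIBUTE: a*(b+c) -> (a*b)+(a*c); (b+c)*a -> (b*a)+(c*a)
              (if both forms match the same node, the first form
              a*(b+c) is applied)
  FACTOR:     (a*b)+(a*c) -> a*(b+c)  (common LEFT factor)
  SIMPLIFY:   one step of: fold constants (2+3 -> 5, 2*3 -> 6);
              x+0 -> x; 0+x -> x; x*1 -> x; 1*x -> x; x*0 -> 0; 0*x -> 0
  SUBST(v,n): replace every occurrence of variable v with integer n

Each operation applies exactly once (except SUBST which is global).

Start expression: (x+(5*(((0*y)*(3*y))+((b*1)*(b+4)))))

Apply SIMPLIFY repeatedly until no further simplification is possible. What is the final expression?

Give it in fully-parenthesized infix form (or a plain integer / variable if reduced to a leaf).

Answer: (x+(5*(b*(b+4))))

Derivation:
Start: (x+(5*(((0*y)*(3*y))+((b*1)*(b+4)))))
Step 1: at RRLL: (0*y) -> 0; overall: (x+(5*(((0*y)*(3*y))+((b*1)*(b+4))))) -> (x+(5*((0*(3*y))+((b*1)*(b+4)))))
Step 2: at RRL: (0*(3*y)) -> 0; overall: (x+(5*((0*(3*y))+((b*1)*(b+4))))) -> (x+(5*(0+((b*1)*(b+4)))))
Step 3: at RR: (0+((b*1)*(b+4))) -> ((b*1)*(b+4)); overall: (x+(5*(0+((b*1)*(b+4))))) -> (x+(5*((b*1)*(b+4))))
Step 4: at RRL: (b*1) -> b; overall: (x+(5*((b*1)*(b+4)))) -> (x+(5*(b*(b+4))))
Fixed point: (x+(5*(b*(b+4))))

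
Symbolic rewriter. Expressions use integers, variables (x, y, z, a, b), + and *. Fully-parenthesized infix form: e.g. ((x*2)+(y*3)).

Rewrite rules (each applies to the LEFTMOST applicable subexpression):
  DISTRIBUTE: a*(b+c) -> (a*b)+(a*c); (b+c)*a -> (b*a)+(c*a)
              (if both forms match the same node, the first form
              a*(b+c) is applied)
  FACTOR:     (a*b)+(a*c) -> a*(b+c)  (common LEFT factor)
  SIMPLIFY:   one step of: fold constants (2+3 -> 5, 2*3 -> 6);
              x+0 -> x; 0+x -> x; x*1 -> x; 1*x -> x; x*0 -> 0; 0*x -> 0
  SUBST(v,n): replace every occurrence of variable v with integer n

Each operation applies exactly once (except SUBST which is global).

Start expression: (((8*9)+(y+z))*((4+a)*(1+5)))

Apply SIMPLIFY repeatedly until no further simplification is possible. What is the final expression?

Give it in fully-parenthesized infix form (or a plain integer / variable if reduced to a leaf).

Answer: ((72+(y+z))*((4+a)*6))

Derivation:
Start: (((8*9)+(y+z))*((4+a)*(1+5)))
Step 1: at LL: (8*9) -> 72; overall: (((8*9)+(y+z))*((4+a)*(1+5))) -> ((72+(y+z))*((4+a)*(1+5)))
Step 2: at RR: (1+5) -> 6; overall: ((72+(y+z))*((4+a)*(1+5))) -> ((72+(y+z))*((4+a)*6))
Fixed point: ((72+(y+z))*((4+a)*6))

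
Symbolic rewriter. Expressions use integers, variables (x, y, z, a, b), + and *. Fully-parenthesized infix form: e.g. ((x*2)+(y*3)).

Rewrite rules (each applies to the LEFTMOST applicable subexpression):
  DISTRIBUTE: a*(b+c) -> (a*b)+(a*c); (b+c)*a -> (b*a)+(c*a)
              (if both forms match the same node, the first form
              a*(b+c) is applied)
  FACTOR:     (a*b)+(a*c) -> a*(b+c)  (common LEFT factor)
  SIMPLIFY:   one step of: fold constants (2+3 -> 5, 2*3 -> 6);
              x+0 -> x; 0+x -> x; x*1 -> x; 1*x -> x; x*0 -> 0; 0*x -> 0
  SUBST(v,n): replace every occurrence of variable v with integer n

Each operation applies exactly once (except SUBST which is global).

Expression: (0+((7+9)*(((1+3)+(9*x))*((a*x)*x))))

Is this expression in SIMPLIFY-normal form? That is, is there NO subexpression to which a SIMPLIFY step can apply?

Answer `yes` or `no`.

Expression: (0+((7+9)*(((1+3)+(9*x))*((a*x)*x))))
Scanning for simplifiable subexpressions (pre-order)...
  at root: (0+((7+9)*(((1+3)+(9*x))*((a*x)*x)))) (SIMPLIFIABLE)
  at R: ((7+9)*(((1+3)+(9*x))*((a*x)*x))) (not simplifiable)
  at RL: (7+9) (SIMPLIFIABLE)
  at RR: (((1+3)+(9*x))*((a*x)*x)) (not simplifiable)
  at RRL: ((1+3)+(9*x)) (not simplifiable)
  at RRLL: (1+3) (SIMPLIFIABLE)
  at RRLR: (9*x) (not simplifiable)
  at RRR: ((a*x)*x) (not simplifiable)
  at RRRL: (a*x) (not simplifiable)
Found simplifiable subexpr at path root: (0+((7+9)*(((1+3)+(9*x))*((a*x)*x))))
One SIMPLIFY step would give: ((7+9)*(((1+3)+(9*x))*((a*x)*x)))
-> NOT in normal form.

Answer: no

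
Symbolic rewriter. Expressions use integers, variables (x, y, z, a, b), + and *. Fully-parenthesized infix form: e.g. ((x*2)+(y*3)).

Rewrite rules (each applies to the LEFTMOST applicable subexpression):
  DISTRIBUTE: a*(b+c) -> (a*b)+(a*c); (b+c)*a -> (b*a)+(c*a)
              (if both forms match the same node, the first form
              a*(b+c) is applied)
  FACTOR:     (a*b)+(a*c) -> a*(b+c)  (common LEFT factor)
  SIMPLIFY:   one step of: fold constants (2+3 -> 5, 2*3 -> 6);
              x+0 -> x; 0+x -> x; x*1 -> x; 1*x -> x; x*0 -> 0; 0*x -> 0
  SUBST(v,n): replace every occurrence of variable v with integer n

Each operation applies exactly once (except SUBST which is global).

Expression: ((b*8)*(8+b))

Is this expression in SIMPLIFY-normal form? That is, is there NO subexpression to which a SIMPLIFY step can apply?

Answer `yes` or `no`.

Answer: yes

Derivation:
Expression: ((b*8)*(8+b))
Scanning for simplifiable subexpressions (pre-order)...
  at root: ((b*8)*(8+b)) (not simplifiable)
  at L: (b*8) (not simplifiable)
  at R: (8+b) (not simplifiable)
Result: no simplifiable subexpression found -> normal form.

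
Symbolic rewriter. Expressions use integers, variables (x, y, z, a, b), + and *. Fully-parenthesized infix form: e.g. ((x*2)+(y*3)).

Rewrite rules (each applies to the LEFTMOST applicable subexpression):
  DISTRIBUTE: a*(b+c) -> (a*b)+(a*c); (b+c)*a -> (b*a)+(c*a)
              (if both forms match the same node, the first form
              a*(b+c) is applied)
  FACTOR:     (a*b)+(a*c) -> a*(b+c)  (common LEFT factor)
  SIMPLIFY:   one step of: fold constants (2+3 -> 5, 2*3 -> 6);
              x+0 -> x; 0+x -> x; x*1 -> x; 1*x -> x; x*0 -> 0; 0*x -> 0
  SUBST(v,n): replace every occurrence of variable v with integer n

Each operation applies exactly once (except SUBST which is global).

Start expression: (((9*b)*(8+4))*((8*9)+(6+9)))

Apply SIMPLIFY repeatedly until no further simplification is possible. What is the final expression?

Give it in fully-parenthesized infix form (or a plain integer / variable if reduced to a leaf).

Answer: (((9*b)*12)*87)

Derivation:
Start: (((9*b)*(8+4))*((8*9)+(6+9)))
Step 1: at LR: (8+4) -> 12; overall: (((9*b)*(8+4))*((8*9)+(6+9))) -> (((9*b)*12)*((8*9)+(6+9)))
Step 2: at RL: (8*9) -> 72; overall: (((9*b)*12)*((8*9)+(6+9))) -> (((9*b)*12)*(72+(6+9)))
Step 3: at RR: (6+9) -> 15; overall: (((9*b)*12)*(72+(6+9))) -> (((9*b)*12)*(72+15))
Step 4: at R: (72+15) -> 87; overall: (((9*b)*12)*(72+15)) -> (((9*b)*12)*87)
Fixed point: (((9*b)*12)*87)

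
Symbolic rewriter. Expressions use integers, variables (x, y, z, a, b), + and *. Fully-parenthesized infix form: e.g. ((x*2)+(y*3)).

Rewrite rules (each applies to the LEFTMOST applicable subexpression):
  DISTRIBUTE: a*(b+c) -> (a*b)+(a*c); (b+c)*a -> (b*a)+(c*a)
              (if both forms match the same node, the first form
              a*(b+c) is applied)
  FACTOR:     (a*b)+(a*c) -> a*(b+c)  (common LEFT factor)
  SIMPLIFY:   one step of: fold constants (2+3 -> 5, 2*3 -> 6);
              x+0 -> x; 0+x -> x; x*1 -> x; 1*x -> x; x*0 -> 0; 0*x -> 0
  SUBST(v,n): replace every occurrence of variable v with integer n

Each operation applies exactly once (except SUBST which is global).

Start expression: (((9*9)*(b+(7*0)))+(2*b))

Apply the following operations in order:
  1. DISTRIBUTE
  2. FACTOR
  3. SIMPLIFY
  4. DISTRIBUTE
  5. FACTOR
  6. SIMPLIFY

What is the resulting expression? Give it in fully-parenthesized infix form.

Start: (((9*9)*(b+(7*0)))+(2*b))
Apply DISTRIBUTE at L (target: ((9*9)*(b+(7*0)))): (((9*9)*(b+(7*0)))+(2*b)) -> ((((9*9)*b)+((9*9)*(7*0)))+(2*b))
Apply FACTOR at L (target: (((9*9)*b)+((9*9)*(7*0)))): ((((9*9)*b)+((9*9)*(7*0)))+(2*b)) -> (((9*9)*(b+(7*0)))+(2*b))
Apply SIMPLIFY at LL (target: (9*9)): (((9*9)*(b+(7*0)))+(2*b)) -> ((81*(b+(7*0)))+(2*b))
Apply DISTRIBUTE at L (target: (81*(b+(7*0)))): ((81*(b+(7*0)))+(2*b)) -> (((81*b)+(81*(7*0)))+(2*b))
Apply FACTOR at L (target: ((81*b)+(81*(7*0)))): (((81*b)+(81*(7*0)))+(2*b)) -> ((81*(b+(7*0)))+(2*b))
Apply SIMPLIFY at LRR (target: (7*0)): ((81*(b+(7*0)))+(2*b)) -> ((81*(b+0))+(2*b))

Answer: ((81*(b+0))+(2*b))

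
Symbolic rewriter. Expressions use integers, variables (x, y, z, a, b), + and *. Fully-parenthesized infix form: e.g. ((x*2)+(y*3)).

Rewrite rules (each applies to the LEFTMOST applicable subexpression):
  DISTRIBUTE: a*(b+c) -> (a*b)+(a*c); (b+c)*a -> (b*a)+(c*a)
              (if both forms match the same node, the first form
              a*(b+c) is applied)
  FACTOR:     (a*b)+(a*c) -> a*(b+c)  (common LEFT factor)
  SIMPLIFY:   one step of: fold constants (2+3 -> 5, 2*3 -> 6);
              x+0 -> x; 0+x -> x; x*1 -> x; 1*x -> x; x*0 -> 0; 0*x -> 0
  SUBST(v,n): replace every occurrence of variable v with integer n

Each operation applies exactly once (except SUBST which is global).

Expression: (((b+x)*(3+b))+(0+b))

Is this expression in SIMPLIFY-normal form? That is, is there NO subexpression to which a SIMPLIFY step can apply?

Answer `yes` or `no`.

Answer: no

Derivation:
Expression: (((b+x)*(3+b))+(0+b))
Scanning for simplifiable subexpressions (pre-order)...
  at root: (((b+x)*(3+b))+(0+b)) (not simplifiable)
  at L: ((b+x)*(3+b)) (not simplifiable)
  at LL: (b+x) (not simplifiable)
  at LR: (3+b) (not simplifiable)
  at R: (0+b) (SIMPLIFIABLE)
Found simplifiable subexpr at path R: (0+b)
One SIMPLIFY step would give: (((b+x)*(3+b))+b)
-> NOT in normal form.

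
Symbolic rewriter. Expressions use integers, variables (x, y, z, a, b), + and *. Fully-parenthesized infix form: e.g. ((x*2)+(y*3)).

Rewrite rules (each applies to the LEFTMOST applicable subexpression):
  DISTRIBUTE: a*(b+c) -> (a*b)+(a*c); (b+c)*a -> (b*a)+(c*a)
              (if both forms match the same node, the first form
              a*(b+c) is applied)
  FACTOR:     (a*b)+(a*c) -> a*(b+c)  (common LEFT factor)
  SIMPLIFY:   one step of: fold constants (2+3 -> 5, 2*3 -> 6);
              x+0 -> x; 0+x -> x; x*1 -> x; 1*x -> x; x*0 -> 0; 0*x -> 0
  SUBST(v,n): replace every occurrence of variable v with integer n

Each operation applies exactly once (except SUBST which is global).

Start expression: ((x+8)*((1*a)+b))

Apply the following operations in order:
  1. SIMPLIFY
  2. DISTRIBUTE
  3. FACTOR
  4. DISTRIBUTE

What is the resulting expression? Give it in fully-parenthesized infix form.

Start: ((x+8)*((1*a)+b))
Apply SIMPLIFY at RL (target: (1*a)): ((x+8)*((1*a)+b)) -> ((x+8)*(a+b))
Apply DISTRIBUTE at root (target: ((x+8)*(a+b))): ((x+8)*(a+b)) -> (((x+8)*a)+((x+8)*b))
Apply FACTOR at root (target: (((x+8)*a)+((x+8)*b))): (((x+8)*a)+((x+8)*b)) -> ((x+8)*(a+b))
Apply DISTRIBUTE at root (target: ((x+8)*(a+b))): ((x+8)*(a+b)) -> (((x+8)*a)+((x+8)*b))

Answer: (((x+8)*a)+((x+8)*b))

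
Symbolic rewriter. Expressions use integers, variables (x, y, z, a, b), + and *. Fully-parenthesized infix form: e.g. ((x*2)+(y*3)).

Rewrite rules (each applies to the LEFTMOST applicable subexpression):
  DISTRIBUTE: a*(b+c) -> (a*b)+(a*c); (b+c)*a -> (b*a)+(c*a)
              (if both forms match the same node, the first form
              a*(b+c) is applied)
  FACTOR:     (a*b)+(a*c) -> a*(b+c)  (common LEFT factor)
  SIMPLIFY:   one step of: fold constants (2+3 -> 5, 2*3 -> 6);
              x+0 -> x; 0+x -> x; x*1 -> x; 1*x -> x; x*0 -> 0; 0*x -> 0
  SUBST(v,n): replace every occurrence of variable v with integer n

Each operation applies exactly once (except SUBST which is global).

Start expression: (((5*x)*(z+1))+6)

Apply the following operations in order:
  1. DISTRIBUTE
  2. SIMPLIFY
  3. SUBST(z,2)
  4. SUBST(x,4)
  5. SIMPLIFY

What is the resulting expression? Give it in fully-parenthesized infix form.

Start: (((5*x)*(z+1))+6)
Apply DISTRIBUTE at L (target: ((5*x)*(z+1))): (((5*x)*(z+1))+6) -> ((((5*x)*z)+((5*x)*1))+6)
Apply SIMPLIFY at LR (target: ((5*x)*1)): ((((5*x)*z)+((5*x)*1))+6) -> ((((5*x)*z)+(5*x))+6)
Apply SUBST(z,2): ((((5*x)*z)+(5*x))+6) -> ((((5*x)*2)+(5*x))+6)
Apply SUBST(x,4): ((((5*x)*2)+(5*x))+6) -> ((((5*4)*2)+(5*4))+6)
Apply SIMPLIFY at LLL (target: (5*4)): ((((5*4)*2)+(5*4))+6) -> (((20*2)+(5*4))+6)

Answer: (((20*2)+(5*4))+6)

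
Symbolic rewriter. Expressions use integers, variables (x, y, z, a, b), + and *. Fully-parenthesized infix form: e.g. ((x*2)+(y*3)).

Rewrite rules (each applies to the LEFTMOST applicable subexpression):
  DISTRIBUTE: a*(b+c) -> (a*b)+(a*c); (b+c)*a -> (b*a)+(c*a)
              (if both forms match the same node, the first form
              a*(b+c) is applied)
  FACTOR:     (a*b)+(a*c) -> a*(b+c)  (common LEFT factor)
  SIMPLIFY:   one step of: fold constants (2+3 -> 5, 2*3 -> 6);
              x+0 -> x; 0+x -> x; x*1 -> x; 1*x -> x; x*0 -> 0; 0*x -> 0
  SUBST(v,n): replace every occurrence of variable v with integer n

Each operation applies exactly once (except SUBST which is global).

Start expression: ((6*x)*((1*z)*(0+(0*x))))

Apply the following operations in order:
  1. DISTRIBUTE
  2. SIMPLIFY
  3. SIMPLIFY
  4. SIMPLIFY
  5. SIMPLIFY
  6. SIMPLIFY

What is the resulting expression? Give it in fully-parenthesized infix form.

Start: ((6*x)*((1*z)*(0+(0*x))))
Apply DISTRIBUTE at R (target: ((1*z)*(0+(0*x)))): ((6*x)*((1*z)*(0+(0*x)))) -> ((6*x)*(((1*z)*0)+((1*z)*(0*x))))
Apply SIMPLIFY at RL (target: ((1*z)*0)): ((6*x)*(((1*z)*0)+((1*z)*(0*x)))) -> ((6*x)*(0+((1*z)*(0*x))))
Apply SIMPLIFY at R (target: (0+((1*z)*(0*x)))): ((6*x)*(0+((1*z)*(0*x)))) -> ((6*x)*((1*z)*(0*x)))
Apply SIMPLIFY at RL (target: (1*z)): ((6*x)*((1*z)*(0*x))) -> ((6*x)*(z*(0*x)))
Apply SIMPLIFY at RR (target: (0*x)): ((6*x)*(z*(0*x))) -> ((6*x)*(z*0))
Apply SIMPLIFY at R (target: (z*0)): ((6*x)*(z*0)) -> ((6*x)*0)

Answer: ((6*x)*0)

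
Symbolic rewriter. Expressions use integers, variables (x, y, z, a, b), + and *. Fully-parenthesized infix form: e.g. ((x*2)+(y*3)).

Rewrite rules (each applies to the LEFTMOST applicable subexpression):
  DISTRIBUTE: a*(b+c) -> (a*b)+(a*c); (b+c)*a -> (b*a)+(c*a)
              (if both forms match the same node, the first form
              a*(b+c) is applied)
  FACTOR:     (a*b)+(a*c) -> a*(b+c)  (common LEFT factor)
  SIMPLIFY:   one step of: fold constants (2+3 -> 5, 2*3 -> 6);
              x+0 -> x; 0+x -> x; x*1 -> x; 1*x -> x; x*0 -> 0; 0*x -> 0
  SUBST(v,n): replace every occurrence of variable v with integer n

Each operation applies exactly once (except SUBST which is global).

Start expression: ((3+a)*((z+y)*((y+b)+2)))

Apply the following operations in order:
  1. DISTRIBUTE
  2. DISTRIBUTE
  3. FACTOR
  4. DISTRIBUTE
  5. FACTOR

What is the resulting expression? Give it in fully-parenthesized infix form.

Answer: ((3*((z+y)*((y+b)+2)))+(a*((z+y)*((y+b)+2))))

Derivation:
Start: ((3+a)*((z+y)*((y+b)+2)))
Apply DISTRIBUTE at root (target: ((3+a)*((z+y)*((y+b)+2)))): ((3+a)*((z+y)*((y+b)+2))) -> ((3*((z+y)*((y+b)+2)))+(a*((z+y)*((y+b)+2))))
Apply DISTRIBUTE at LR (target: ((z+y)*((y+b)+2))): ((3*((z+y)*((y+b)+2)))+(a*((z+y)*((y+b)+2)))) -> ((3*(((z+y)*(y+b))+((z+y)*2)))+(a*((z+y)*((y+b)+2))))
Apply FACTOR at LR (target: (((z+y)*(y+b))+((z+y)*2))): ((3*(((z+y)*(y+b))+((z+y)*2)))+(a*((z+y)*((y+b)+2)))) -> ((3*((z+y)*((y+b)+2)))+(a*((z+y)*((y+b)+2))))
Apply DISTRIBUTE at LR (target: ((z+y)*((y+b)+2))): ((3*((z+y)*((y+b)+2)))+(a*((z+y)*((y+b)+2)))) -> ((3*(((z+y)*(y+b))+((z+y)*2)))+(a*((z+y)*((y+b)+2))))
Apply FACTOR at LR (target: (((z+y)*(y+b))+((z+y)*2))): ((3*(((z+y)*(y+b))+((z+y)*2)))+(a*((z+y)*((y+b)+2)))) -> ((3*((z+y)*((y+b)+2)))+(a*((z+y)*((y+b)+2))))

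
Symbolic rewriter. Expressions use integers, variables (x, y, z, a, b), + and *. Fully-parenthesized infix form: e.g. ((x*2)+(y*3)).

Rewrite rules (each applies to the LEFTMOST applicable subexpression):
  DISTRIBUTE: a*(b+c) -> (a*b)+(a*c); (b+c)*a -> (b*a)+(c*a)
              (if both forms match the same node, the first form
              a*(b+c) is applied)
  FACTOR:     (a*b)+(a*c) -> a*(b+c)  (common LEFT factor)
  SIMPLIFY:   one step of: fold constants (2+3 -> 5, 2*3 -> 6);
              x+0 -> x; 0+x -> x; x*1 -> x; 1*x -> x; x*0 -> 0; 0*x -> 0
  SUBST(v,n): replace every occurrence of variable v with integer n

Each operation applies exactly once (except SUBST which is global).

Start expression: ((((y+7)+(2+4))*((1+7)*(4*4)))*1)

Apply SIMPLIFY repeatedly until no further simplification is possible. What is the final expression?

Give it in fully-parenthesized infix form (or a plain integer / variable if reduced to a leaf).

Answer: (((y+7)+6)*128)

Derivation:
Start: ((((y+7)+(2+4))*((1+7)*(4*4)))*1)
Step 1: at root: ((((y+7)+(2+4))*((1+7)*(4*4)))*1) -> (((y+7)+(2+4))*((1+7)*(4*4))); overall: ((((y+7)+(2+4))*((1+7)*(4*4)))*1) -> (((y+7)+(2+4))*((1+7)*(4*4)))
Step 2: at LR: (2+4) -> 6; overall: (((y+7)+(2+4))*((1+7)*(4*4))) -> (((y+7)+6)*((1+7)*(4*4)))
Step 3: at RL: (1+7) -> 8; overall: (((y+7)+6)*((1+7)*(4*4))) -> (((y+7)+6)*(8*(4*4)))
Step 4: at RR: (4*4) -> 16; overall: (((y+7)+6)*(8*(4*4))) -> (((y+7)+6)*(8*16))
Step 5: at R: (8*16) -> 128; overall: (((y+7)+6)*(8*16)) -> (((y+7)+6)*128)
Fixed point: (((y+7)+6)*128)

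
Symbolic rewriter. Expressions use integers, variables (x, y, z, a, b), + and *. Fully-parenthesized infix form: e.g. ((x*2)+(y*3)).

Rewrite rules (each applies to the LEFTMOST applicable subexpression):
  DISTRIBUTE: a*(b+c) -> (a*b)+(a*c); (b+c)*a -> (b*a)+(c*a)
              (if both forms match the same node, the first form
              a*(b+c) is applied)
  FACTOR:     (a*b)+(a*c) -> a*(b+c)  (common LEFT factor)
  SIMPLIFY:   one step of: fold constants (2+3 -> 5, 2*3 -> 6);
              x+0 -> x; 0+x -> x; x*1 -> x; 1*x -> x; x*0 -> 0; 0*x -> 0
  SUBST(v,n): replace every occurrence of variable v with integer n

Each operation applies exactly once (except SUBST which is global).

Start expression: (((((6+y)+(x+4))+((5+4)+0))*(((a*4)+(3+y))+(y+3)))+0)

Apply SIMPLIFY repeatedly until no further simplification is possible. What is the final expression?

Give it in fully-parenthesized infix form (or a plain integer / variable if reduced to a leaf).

Answer: ((((6+y)+(x+4))+9)*(((a*4)+(3+y))+(y+3)))

Derivation:
Start: (((((6+y)+(x+4))+((5+4)+0))*(((a*4)+(3+y))+(y+3)))+0)
Step 1: at root: (((((6+y)+(x+4))+((5+4)+0))*(((a*4)+(3+y))+(y+3)))+0) -> ((((6+y)+(x+4))+((5+4)+0))*(((a*4)+(3+y))+(y+3))); overall: (((((6+y)+(x+4))+((5+4)+0))*(((a*4)+(3+y))+(y+3)))+0) -> ((((6+y)+(x+4))+((5+4)+0))*(((a*4)+(3+y))+(y+3)))
Step 2: at LR: ((5+4)+0) -> (5+4); overall: ((((6+y)+(x+4))+((5+4)+0))*(((a*4)+(3+y))+(y+3))) -> ((((6+y)+(x+4))+(5+4))*(((a*4)+(3+y))+(y+3)))
Step 3: at LR: (5+4) -> 9; overall: ((((6+y)+(x+4))+(5+4))*(((a*4)+(3+y))+(y+3))) -> ((((6+y)+(x+4))+9)*(((a*4)+(3+y))+(y+3)))
Fixed point: ((((6+y)+(x+4))+9)*(((a*4)+(3+y))+(y+3)))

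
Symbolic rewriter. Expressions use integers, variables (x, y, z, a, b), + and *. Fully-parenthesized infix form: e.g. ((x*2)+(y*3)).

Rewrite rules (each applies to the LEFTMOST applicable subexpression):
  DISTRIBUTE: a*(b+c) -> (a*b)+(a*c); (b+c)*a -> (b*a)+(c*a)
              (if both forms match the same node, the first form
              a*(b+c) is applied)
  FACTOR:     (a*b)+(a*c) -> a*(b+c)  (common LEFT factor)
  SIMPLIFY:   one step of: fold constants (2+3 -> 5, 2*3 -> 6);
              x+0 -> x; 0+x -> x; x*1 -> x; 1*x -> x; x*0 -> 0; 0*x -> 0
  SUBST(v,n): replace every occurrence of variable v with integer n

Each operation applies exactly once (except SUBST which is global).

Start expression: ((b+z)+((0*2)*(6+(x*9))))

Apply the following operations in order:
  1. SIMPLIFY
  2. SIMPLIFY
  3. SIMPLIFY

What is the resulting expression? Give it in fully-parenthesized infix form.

Start: ((b+z)+((0*2)*(6+(x*9))))
Apply SIMPLIFY at RL (target: (0*2)): ((b+z)+((0*2)*(6+(x*9)))) -> ((b+z)+(0*(6+(x*9))))
Apply SIMPLIFY at R (target: (0*(6+(x*9)))): ((b+z)+(0*(6+(x*9)))) -> ((b+z)+0)
Apply SIMPLIFY at root (target: ((b+z)+0)): ((b+z)+0) -> (b+z)

Answer: (b+z)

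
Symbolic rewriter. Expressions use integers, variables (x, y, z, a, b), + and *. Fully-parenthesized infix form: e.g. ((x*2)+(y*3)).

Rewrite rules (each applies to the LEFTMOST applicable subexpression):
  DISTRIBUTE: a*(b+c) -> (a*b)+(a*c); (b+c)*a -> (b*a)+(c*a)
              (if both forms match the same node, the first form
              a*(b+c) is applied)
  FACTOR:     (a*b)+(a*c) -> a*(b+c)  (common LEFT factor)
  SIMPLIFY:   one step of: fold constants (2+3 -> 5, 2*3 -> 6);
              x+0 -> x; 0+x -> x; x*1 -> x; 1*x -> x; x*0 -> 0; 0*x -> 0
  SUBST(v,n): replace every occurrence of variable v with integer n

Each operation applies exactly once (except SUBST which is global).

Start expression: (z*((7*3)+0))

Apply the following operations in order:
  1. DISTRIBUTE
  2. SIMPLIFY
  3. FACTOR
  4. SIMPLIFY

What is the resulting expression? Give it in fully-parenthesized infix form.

Start: (z*((7*3)+0))
Apply DISTRIBUTE at root (target: (z*((7*3)+0))): (z*((7*3)+0)) -> ((z*(7*3))+(z*0))
Apply SIMPLIFY at LR (target: (7*3)): ((z*(7*3))+(z*0)) -> ((z*21)+(z*0))
Apply FACTOR at root (target: ((z*21)+(z*0))): ((z*21)+(z*0)) -> (z*(21+0))
Apply SIMPLIFY at R (target: (21+0)): (z*(21+0)) -> (z*21)

Answer: (z*21)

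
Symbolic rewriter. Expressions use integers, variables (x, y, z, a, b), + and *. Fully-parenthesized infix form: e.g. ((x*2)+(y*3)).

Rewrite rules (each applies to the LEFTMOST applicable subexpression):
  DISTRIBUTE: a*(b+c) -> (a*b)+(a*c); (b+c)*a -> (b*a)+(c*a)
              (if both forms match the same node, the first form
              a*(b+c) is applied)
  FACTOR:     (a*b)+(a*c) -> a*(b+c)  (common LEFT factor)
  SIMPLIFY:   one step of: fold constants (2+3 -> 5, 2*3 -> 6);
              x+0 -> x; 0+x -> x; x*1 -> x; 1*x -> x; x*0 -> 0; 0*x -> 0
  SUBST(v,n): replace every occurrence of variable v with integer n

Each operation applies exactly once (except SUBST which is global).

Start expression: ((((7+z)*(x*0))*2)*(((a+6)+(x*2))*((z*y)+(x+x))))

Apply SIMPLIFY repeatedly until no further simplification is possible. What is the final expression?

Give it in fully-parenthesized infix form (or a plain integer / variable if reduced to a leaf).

Answer: 0

Derivation:
Start: ((((7+z)*(x*0))*2)*(((a+6)+(x*2))*((z*y)+(x+x))))
Step 1: at LLR: (x*0) -> 0; overall: ((((7+z)*(x*0))*2)*(((a+6)+(x*2))*((z*y)+(x+x)))) -> ((((7+z)*0)*2)*(((a+6)+(x*2))*((z*y)+(x+x))))
Step 2: at LL: ((7+z)*0) -> 0; overall: ((((7+z)*0)*2)*(((a+6)+(x*2))*((z*y)+(x+x)))) -> ((0*2)*(((a+6)+(x*2))*((z*y)+(x+x))))
Step 3: at L: (0*2) -> 0; overall: ((0*2)*(((a+6)+(x*2))*((z*y)+(x+x)))) -> (0*(((a+6)+(x*2))*((z*y)+(x+x))))
Step 4: at root: (0*(((a+6)+(x*2))*((z*y)+(x+x)))) -> 0; overall: (0*(((a+6)+(x*2))*((z*y)+(x+x)))) -> 0
Fixed point: 0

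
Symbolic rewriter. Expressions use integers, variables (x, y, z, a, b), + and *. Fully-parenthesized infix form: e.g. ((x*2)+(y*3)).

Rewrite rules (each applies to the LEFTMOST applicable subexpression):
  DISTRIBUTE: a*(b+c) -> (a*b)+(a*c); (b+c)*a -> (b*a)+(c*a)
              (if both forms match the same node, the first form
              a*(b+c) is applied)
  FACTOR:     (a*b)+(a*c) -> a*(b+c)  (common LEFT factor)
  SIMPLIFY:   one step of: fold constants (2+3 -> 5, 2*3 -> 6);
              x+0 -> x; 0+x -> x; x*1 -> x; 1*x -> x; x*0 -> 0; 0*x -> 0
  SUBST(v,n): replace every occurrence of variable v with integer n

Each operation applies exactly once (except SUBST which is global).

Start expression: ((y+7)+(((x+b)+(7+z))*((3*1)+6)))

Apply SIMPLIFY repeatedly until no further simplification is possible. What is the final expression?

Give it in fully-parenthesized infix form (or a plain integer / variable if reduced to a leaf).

Start: ((y+7)+(((x+b)+(7+z))*((3*1)+6)))
Step 1: at RRL: (3*1) -> 3; overall: ((y+7)+(((x+b)+(7+z))*((3*1)+6))) -> ((y+7)+(((x+b)+(7+z))*(3+6)))
Step 2: at RR: (3+6) -> 9; overall: ((y+7)+(((x+b)+(7+z))*(3+6))) -> ((y+7)+(((x+b)+(7+z))*9))
Fixed point: ((y+7)+(((x+b)+(7+z))*9))

Answer: ((y+7)+(((x+b)+(7+z))*9))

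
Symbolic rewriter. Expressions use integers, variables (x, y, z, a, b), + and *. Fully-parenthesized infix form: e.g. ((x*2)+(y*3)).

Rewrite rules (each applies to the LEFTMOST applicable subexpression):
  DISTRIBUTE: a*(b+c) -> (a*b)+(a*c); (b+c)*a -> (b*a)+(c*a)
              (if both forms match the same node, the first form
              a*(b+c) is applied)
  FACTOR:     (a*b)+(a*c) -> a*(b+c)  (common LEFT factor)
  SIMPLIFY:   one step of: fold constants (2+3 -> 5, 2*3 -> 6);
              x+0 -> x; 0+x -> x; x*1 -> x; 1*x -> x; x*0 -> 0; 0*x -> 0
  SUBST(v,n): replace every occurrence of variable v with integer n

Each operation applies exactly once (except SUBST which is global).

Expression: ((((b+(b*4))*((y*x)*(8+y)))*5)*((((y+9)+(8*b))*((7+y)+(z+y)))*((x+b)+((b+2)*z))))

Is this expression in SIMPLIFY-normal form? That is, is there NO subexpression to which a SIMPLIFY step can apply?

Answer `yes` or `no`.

Answer: yes

Derivation:
Expression: ((((b+(b*4))*((y*x)*(8+y)))*5)*((((y+9)+(8*b))*((7+y)+(z+y)))*((x+b)+((b+2)*z))))
Scanning for simplifiable subexpressions (pre-order)...
  at root: ((((b+(b*4))*((y*x)*(8+y)))*5)*((((y+9)+(8*b))*((7+y)+(z+y)))*((x+b)+((b+2)*z)))) (not simplifiable)
  at L: (((b+(b*4))*((y*x)*(8+y)))*5) (not simplifiable)
  at LL: ((b+(b*4))*((y*x)*(8+y))) (not simplifiable)
  at LLL: (b+(b*4)) (not simplifiable)
  at LLLR: (b*4) (not simplifiable)
  at LLR: ((y*x)*(8+y)) (not simplifiable)
  at LLRL: (y*x) (not simplifiable)
  at LLRR: (8+y) (not simplifiable)
  at R: ((((y+9)+(8*b))*((7+y)+(z+y)))*((x+b)+((b+2)*z))) (not simplifiable)
  at RL: (((y+9)+(8*b))*((7+y)+(z+y))) (not simplifiable)
  at RLL: ((y+9)+(8*b)) (not simplifiable)
  at RLLL: (y+9) (not simplifiable)
  at RLLR: (8*b) (not simplifiable)
  at RLR: ((7+y)+(z+y)) (not simplifiable)
  at RLRL: (7+y) (not simplifiable)
  at RLRR: (z+y) (not simplifiable)
  at RR: ((x+b)+((b+2)*z)) (not simplifiable)
  at RRL: (x+b) (not simplifiable)
  at RRR: ((b+2)*z) (not simplifiable)
  at RRRL: (b+2) (not simplifiable)
Result: no simplifiable subexpression found -> normal form.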